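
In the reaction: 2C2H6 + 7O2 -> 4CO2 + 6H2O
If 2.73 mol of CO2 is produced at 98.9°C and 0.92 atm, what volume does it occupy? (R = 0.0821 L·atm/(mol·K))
T = 98.9°C + 273.15 = 372.05 K
V = nRT/P = (2.73 × 0.0821 × 372.05) / 0.92
V = 90.64 L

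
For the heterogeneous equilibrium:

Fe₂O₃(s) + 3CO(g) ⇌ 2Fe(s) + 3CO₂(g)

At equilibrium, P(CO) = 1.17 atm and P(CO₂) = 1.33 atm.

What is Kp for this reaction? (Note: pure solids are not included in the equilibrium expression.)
K_p = 1.469

Solids (Fe₂O₃, Fe) are excluded.
Kp = P(CO₂)³/P(CO)³ = (1.33)³/(1.17)³ = 2.353/1.602 = 1.469.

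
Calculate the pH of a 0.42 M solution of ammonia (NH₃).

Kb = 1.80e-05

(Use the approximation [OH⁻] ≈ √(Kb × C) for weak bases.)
pH = 11.44

[OH⁻] = √(Kb × C) = √(1.80e-05 × 0.42) = 2.7495e-03. pOH = 2.56, pH = 14 - pOH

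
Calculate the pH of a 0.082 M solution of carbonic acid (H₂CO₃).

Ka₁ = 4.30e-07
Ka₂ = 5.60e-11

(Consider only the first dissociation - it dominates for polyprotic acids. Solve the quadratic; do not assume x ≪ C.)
pH = 3.73

x² + Ka₁·x − Ka₁·C = 0 with Ka₁ = 4.30e-07, C = 0.082.
x = (−Ka₁ + √(Ka₁² + 4·Ka₁·C))/2 = 1.8756e-04 M, so pH = 3.73.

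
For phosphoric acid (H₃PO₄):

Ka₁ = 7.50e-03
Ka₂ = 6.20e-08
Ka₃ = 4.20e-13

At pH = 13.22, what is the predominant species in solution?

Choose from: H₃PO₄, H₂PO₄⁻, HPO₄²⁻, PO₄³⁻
PO₄³⁻

pKa1 = 2.12, pKa2 = 7.21, pKa3 = 12.38. Each pKa is the crossover between adjacent species; pH = 13.22 lies in the region where PO₄³⁻ predominates.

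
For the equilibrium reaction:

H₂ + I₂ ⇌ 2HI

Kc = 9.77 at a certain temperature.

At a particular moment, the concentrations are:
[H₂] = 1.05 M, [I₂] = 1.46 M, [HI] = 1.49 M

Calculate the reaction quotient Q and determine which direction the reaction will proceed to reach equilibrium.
Q = 1.448, Q < K, reaction proceeds forward (toward products)

Q = ([HI]^2) / ([H₂] × [I₂])
  = ((1.49)^2) / ((1.05)·(1.46)) = 2.2201/1.533 = 1.448
Since Q = 1.448 < Kc = 9.77, the reaction proceeds forward (toward products) to reach equilibrium.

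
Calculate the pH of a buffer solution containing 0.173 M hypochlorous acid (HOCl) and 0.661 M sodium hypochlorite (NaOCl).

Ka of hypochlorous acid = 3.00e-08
pH = 8.11

pKa = -log(3.00e-08) = 7.52. pH = pKa + log([A⁻]/[HA]) = 7.52 + log(0.661/0.173)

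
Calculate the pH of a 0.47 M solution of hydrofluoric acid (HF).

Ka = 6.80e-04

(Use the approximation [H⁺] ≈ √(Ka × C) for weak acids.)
pH = 1.75

[H⁺] = √(Ka × C) = √(6.80e-04 × 0.47) = 1.7877e-02. pH = -log(1.7877e-02)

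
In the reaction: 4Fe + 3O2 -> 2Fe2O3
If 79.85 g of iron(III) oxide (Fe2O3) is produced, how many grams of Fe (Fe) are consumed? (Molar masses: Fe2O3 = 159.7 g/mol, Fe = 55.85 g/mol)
Moles of Fe2O3 = 79.85 g ÷ 159.7 g/mol = 0.5 mol
Mole ratio: 4 mol Fe / 2 mol Fe2O3
Moles of Fe = 0.5 × (4/2) = 1 mol
Mass of Fe = 1 mol × 55.85 g/mol = 55.85 g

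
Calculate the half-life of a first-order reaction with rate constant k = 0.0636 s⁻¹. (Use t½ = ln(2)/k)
10.90 s

t½ = ln(2)/k = 0.6931/0.0636 = 10.90 s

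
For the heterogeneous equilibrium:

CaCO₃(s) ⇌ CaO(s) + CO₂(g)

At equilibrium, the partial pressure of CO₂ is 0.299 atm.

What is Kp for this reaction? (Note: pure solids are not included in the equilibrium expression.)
K_p = 0.299

Solids (CaCO₃, CaO) have activity 1 and are excluded.
Kp = P(CO₂) = 0.299.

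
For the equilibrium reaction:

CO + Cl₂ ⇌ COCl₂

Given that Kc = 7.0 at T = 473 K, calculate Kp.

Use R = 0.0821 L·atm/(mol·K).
K_p = 0.1803

Δn = (moles gaseous products) − (moles gaseous reactants) = -1
T = 473 K; RT = 0.0821 × 473 = 38.8333
Kp = Kc·(RT)^Δn = 7.0 × (38.8333)^-1 = 7.0 × 0.0257511 = 0.1803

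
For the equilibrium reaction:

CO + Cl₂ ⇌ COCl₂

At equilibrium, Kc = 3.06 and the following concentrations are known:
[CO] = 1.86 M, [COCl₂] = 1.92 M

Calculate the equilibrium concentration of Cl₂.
[Cl₂] = 0.3373 M

Kc = ([COCl₂]) / ([CO] × [Cl₂]) = 3.06
[Cl₂]^1 = (product terms)/(Kc · other reactant terms) = 1.92 / (3.06 · 1.86) = 0.33734
[Cl₂] = 0.3373 M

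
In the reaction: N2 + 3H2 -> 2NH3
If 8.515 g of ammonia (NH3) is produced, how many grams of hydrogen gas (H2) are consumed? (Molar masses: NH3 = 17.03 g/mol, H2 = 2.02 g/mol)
Moles of NH3 = 8.515 g ÷ 17.03 g/mol = 0.5 mol
Mole ratio: 3 mol H2 / 2 mol NH3
Moles of H2 = 0.5 × (3/2) = 0.75 mol
Mass of H2 = 0.75 mol × 2.02 g/mol = 1.515 g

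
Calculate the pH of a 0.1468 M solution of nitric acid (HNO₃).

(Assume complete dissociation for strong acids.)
pH = 0.83

[H⁺] = 0.1468 M for strong acid. pH = -log[H⁺] = -log(0.1468)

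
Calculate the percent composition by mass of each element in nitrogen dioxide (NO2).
N: 30.45%, O: 69.55%

Molar mass of NO2 = 46.01 g/mol
% N = (1 × 14.01) / 46.01 × 100% = 14.01 / 46.01 × 100% = 30.45%
% O = (2 × 16.0) / 46.01 × 100% = 32 / 46.01 × 100% = 69.55%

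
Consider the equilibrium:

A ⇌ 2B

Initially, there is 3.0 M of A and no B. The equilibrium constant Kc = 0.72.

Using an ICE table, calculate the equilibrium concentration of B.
[B] = 1.301 M

ICE: [A] = 3.0 − x, [B] = 2x.
Kc = (2x)²/(3.0 − x) = 0.72 ⇒ 4x² + 0.72x − 2.16 = 0.
x = (−0.72 + √(0.72² + 4·4·2.16))/(2·4) = (−0.72 + √35.078)/8 = 0.65034.
[B] = 2x = 1.301 M.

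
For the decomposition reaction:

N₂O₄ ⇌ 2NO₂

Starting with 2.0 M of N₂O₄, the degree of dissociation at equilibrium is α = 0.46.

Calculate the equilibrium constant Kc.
K_c = 3.1348

x = α·[A]₀ = 0.46 × 2.0 = 0.92 M dissociated.
At eq: [N₂O₄] = 2.0 − 0.92 = 1.08 M; [NO₂] = 2x = 1.84 M.
Kc = [NO₂]²/[N₂O₄] = (1.84)²/1.08 = 3.135.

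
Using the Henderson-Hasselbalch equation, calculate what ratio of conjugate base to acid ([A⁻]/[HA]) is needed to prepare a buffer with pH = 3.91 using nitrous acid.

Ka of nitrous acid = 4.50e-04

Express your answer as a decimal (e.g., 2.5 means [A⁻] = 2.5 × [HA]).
[A⁻]/[HA] = 3.658

pKa = −log(4.50e-04) = 3.3468. pH = pKa + log([A⁻]/[HA]). 3.91 = 3.3468 + log(ratio). log(ratio) = 3.91 − 3.3468 = 0.5632. ratio = 10^(0.5632) = 3.658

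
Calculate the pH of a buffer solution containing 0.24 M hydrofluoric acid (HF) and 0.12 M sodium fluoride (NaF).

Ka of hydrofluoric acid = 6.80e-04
pH = 2.87

pKa = -log(6.80e-04) = 3.17. pH = pKa + log([A⁻]/[HA]) = 3.17 + log(0.12/0.24)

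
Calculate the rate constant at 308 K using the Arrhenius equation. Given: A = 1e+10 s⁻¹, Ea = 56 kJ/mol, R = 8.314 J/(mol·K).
3.18e+00 s⁻¹

k = A·exp(-Ea/(R·T)) = 1e+10·exp(-56000/(8.314·308)) = 1e+10·exp(-21.8689) = 1e+10·3.1802e-10 = 3.18e+00 s⁻¹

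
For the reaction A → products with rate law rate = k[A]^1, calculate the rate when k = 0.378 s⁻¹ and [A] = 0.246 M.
0.09299 M/s

rate = k·[A]^1 = 0.378·(0.246)^1 = 0.378·0.246 = 0.09299 M/s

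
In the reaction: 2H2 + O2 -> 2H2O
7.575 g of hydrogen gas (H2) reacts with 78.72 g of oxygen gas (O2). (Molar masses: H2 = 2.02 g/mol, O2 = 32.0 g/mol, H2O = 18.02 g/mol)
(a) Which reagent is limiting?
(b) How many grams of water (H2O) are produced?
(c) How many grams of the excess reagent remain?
(a) H2, (b) 67.58 g, (c) 18.72 g

Moles of H2 = 7.575 g ÷ 2.02 g/mol = 3.75 mol
Moles of O2 = 78.72 g ÷ 32.0 g/mol = 2.46 mol
Moles ÷ coefficient: H2: 3.75/2 = 1.875, O2: 2.46/1 = 2.46
(a) H2 has the smaller value, so H2 is the limiting reagent.
(b) Moles of H2O = 3.75 mol H2 × (2/2) = 3.75 mol; mass = 3.75 mol × 18.02 g/mol = 67.58 g
(c) O2 consumed = 3.75 × (1/2) = 1.875 mol; remaining = 2.46 − 1.875 = 0.585 mol; mass = 0.585 mol × 32.0 g/mol = 18.72 g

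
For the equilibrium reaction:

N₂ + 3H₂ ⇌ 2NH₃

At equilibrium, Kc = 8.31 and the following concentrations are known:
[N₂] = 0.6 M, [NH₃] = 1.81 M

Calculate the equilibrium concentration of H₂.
[H₂] = 0.8694 M

Kc = ([NH₃]^2) / ([N₂] × [H₂]^3) = 8.31
[H₂]^3 = (product terms)/(Kc · other reactant terms) = 3.2761 / (8.31 · 0.6) = 0.65706
[H₂] = (0.65706)^(1/3) = 0.8694 M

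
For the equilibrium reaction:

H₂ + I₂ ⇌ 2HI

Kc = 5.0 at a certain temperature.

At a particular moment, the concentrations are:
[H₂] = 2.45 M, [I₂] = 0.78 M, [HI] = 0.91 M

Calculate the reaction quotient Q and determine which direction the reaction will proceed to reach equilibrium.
Q = 0.433, Q < K, reaction proceeds forward (toward products)

Q = ([HI]^2) / ([H₂] × [I₂])
  = ((0.91)^2) / ((2.45)·(0.78)) = 0.8281/1.911 = 0.4333
Since Q = 0.4333 < Kc = 5.0, the reaction proceeds forward (toward products) to reach equilibrium.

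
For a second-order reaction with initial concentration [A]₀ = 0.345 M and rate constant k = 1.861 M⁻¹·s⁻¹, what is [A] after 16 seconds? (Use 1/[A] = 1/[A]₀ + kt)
0.0306 M

1/[A] = 1/[A]₀ + k·t = 1/0.345 + (1.861)·(16) = 2.8986 + 29.7760 = 32.6746
[A] = 1/32.6746 = 0.0306 M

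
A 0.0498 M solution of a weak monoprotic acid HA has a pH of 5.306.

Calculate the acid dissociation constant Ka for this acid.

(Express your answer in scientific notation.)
K_a = 4.91e-10

[H⁺] = 10^(−pH) = 10^(−5.306) = 4.943e-06 M. For HA ⇌ H⁺ + A⁻, Ka = x²/(C − x) = (4.943e-06)²/(0.0498 − 4.943e-06) = 4.91e-10.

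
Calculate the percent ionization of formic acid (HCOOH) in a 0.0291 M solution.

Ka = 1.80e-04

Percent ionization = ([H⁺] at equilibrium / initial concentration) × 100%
Percent ionization = 7.56%

Let x = [H⁺]. Ka = x²/(C - x) ⇒ x² + (1.80e-04)x - (1.80e-04)(0.0291) = 0. x = 2.2004e-03. Percent = (2.2004e-03/0.0291) × 100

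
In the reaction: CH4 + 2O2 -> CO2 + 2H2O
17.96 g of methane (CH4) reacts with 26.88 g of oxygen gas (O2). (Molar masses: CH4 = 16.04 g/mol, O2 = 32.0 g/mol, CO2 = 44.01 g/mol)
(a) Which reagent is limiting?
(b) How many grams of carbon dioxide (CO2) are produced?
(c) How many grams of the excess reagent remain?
(a) O2, (b) 18.48 g, (c) 11.22 g

Moles of CH4 = 17.96 g ÷ 16.04 g/mol = 1.1197 mol
Moles of O2 = 26.88 g ÷ 32.0 g/mol = 0.84 mol
Moles ÷ coefficient: CH4: 1.1197/1 = 1.12, O2: 0.84/2 = 0.42
(a) O2 has the smaller value, so O2 is the limiting reagent.
(b) Moles of CO2 = 0.84 mol O2 × (1/2) = 0.42 mol; mass = 0.42 mol × 44.01 g/mol = 18.48 g
(c) CH4 consumed = 0.84 × (1/2) = 0.42 mol; remaining = 1.1197 − 0.42 = 0.699701 mol; mass = 0.699701 mol × 16.04 g/mol = 11.22 g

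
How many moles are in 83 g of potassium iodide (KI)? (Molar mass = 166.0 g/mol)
Moles = 83 g ÷ 166.0 g/mol = 0.5 mol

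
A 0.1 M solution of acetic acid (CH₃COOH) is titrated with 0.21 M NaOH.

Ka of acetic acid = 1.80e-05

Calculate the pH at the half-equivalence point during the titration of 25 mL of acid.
pH = pKa = 4.74

At the half-equivalence point, [HA] = [A⁻], so by Henderson–Hasselbalch pH = pKa + log(1) = pKa.
pKa = −log(1.80e-05) = 4.74.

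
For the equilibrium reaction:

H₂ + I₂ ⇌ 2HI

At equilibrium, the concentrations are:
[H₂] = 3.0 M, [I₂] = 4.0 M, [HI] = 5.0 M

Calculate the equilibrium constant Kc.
K_c = 2.0833

Kc = ([HI]^2) / ([H₂] × [I₂])
   = ((5.0)^2) / ((3.0)·(4.0))
   = 25 / 12 = 2.0833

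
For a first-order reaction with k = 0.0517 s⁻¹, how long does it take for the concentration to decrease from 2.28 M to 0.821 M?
19.76 s

From ln[A] = ln[A]₀ - k·t: t = ln([A]₀/[A])/k = ln(2.28/0.821)/0.0517 = ln(2.7771)/0.0517 = 1.0214/0.0517 = 19.76 s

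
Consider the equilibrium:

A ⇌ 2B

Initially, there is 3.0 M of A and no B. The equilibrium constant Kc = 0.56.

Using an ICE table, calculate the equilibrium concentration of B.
[B] = 1.164 M

ICE: [A] = 3.0 − x, [B] = 2x.
Kc = (2x)²/(3.0 − x) = 0.56 ⇒ 4x² + 0.56x − 1.68 = 0.
x = (−0.56 + √(0.56² + 4·4·1.68))/(2·4) = (−0.56 + √27.194)/8 = 0.58184.
[B] = 2x = 1.164 M.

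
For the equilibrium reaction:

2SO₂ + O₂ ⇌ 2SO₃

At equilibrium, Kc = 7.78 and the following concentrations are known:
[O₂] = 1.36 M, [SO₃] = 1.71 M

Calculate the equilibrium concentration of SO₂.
[SO₂] = 0.5257 M

Kc = ([SO₃]^2) / ([SO₂]^2 × [O₂]) = 7.78
[SO₂]^2 = (product terms)/(Kc · other reactant terms) = 2.9241 / (7.78 · 1.36) = 0.27636
[SO₂] = (0.27636)^(1/2) = 0.5257 M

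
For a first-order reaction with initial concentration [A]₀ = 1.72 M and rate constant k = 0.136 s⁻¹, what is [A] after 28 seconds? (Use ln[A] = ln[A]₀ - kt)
0.0382 M

ln[A] = ln[A]₀ - k·t = ln(1.72) - (0.136)·(28) = 0.5423 - 3.8080 = -3.2657
[A] = e^(-3.2657) = 0.0382 M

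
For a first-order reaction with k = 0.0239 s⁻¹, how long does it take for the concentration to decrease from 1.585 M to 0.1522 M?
98.04 s

From ln[A] = ln[A]₀ - k·t: t = ln([A]₀/[A])/k = ln(1.585/0.1522)/0.0239 = ln(10.4139)/0.0239 = 2.3431/0.0239 = 98.04 s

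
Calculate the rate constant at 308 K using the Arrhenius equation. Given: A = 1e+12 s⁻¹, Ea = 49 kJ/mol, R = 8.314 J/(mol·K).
4.89e+03 s⁻¹

k = A·exp(-Ea/(R·T)) = 1e+12·exp(-49000/(8.314·308)) = 1e+12·exp(-19.1353) = 1e+12·4.8938e-09 = 4.89e+03 s⁻¹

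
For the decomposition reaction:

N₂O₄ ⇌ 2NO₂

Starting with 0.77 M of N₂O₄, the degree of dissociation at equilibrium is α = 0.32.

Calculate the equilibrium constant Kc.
K_c = 0.4638

x = α·[A]₀ = 0.32 × 0.77 = 0.2464 M dissociated.
At eq: [N₂O₄] = 0.77 − 0.2464 = 0.5236 M; [NO₂] = 2x = 0.4928 M.
Kc = [NO₂]²/[N₂O₄] = (0.4928)²/0.5236 = 0.4638.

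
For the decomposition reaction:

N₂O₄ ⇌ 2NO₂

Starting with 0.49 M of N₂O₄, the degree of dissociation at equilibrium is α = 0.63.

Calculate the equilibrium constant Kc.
K_c = 2.1025

x = α·[A]₀ = 0.63 × 0.49 = 0.3087 M dissociated.
At eq: [N₂O₄] = 0.49 − 0.3087 = 0.1813 M; [NO₂] = 2x = 0.6174 M.
Kc = [NO₂]²/[N₂O₄] = (0.6174)²/0.1813 = 2.102.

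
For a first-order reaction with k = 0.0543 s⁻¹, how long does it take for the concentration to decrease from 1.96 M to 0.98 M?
12.77 s

From ln[A] = ln[A]₀ - k·t: t = ln([A]₀/[A])/k = ln(1.96/0.98)/0.0543 = ln(2.0000)/0.0543 = 0.6931/0.0543 = 12.77 s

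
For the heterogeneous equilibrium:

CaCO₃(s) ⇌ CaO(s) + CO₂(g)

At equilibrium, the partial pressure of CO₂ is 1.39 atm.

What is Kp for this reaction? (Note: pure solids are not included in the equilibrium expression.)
K_p = 1.39

Solids (CaCO₃, CaO) have activity 1 and are excluded.
Kp = P(CO₂) = 1.39.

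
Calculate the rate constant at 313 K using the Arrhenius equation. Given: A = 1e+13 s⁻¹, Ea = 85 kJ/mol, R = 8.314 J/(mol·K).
6.52e-02 s⁻¹

k = A·exp(-Ea/(R·T)) = 1e+13·exp(-85000/(8.314·313)) = 1e+13·exp(-32.6636) = 1e+13·6.5217e-15 = 6.52e-02 s⁻¹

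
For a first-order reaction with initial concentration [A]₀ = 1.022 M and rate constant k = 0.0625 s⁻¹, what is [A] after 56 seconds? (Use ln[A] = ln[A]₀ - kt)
0.0309 M

ln[A] = ln[A]₀ - k·t = ln(1.022) - (0.0625)·(56) = 0.0218 - 3.5000 = -3.4782
[A] = e^(-3.4782) = 0.0309 M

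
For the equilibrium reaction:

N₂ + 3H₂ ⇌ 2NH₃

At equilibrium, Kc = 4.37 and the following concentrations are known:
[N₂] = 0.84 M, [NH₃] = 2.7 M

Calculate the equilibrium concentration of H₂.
[H₂] = 1.2570 M

Kc = ([NH₃]^2) / ([N₂] × [H₂]^3) = 4.37
[H₂]^3 = (product terms)/(Kc · other reactant terms) = 7.29 / (4.37 · 0.84) = 1.9859
[H₂] = (1.9859)^(1/3) = 1.2570 M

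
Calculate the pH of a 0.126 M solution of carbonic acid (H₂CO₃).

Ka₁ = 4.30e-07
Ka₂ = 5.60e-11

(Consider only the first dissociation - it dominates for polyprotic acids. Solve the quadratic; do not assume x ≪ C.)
pH = 3.63

x² + Ka₁·x − Ka₁·C = 0 with Ka₁ = 4.30e-07, C = 0.126.
x = (−Ka₁ + √(Ka₁² + 4·Ka₁·C))/2 = 2.3255e-04 M, so pH = 3.63.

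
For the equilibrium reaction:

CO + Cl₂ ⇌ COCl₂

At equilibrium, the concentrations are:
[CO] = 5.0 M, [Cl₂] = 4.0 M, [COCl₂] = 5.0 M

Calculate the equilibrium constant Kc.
K_c = 0.2500

Kc = ([COCl₂]) / ([CO] × [Cl₂])
   = ((5.0)) / ((5.0)·(4.0))
   = 5 / 20 = 0.2500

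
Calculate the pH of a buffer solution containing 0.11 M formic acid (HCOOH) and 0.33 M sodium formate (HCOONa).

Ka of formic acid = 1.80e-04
pH = 4.22

pKa = -log(1.80e-04) = 3.74. pH = pKa + log([A⁻]/[HA]) = 3.74 + log(0.33/0.11)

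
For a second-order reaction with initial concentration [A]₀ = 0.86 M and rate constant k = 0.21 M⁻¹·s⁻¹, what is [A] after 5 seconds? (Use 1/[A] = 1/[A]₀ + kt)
0.4519 M

1/[A] = 1/[A]₀ + k·t = 1/0.86 + (0.21)·(5) = 1.1628 + 1.0500 = 2.2128
[A] = 1/2.2128 = 0.4519 M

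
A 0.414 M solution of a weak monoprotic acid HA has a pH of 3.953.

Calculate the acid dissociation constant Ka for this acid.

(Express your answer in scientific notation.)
K_a = 3.00e-08

[H⁺] = 10^(−pH) = 10^(−3.953) = 1.114e-04 M. For HA ⇌ H⁺ + A⁻, Ka = x²/(C − x) = (1.114e-04)²/(0.414 − 1.114e-04) = 3.00e-08.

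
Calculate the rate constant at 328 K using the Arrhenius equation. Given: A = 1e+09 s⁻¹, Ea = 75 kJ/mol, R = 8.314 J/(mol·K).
1.14e-03 s⁻¹

k = A·exp(-Ea/(R·T)) = 1e+09·exp(-75000/(8.314·328)) = 1e+09·exp(-27.5028) = 1e+09·1.1368e-12 = 1.14e-03 s⁻¹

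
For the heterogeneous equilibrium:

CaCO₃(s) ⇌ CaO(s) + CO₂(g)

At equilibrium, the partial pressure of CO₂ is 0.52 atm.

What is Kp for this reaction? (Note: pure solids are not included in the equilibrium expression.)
K_p = 0.52

Solids (CaCO₃, CaO) have activity 1 and are excluded.
Kp = P(CO₂) = 0.52.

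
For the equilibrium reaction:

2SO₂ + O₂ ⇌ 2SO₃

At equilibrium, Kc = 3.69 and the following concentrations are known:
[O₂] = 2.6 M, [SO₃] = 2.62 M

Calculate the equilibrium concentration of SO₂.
[SO₂] = 0.8459 M

Kc = ([SO₃]^2) / ([SO₂]^2 × [O₂]) = 3.69
[SO₂]^2 = (product terms)/(Kc · other reactant terms) = 6.8644 / (3.69 · 2.6) = 0.71549
[SO₂] = (0.71549)^(1/2) = 0.8459 M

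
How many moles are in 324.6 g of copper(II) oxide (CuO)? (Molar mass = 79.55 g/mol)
Moles = 324.6 g ÷ 79.55 g/mol = 4.08 mol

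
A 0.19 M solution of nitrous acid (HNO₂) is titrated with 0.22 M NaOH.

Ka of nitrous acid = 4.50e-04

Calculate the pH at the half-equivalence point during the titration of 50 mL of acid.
pH = pKa = 3.35

At the half-equivalence point, [HA] = [A⁻], so by Henderson–Hasselbalch pH = pKa + log(1) = pKa.
pKa = −log(4.50e-04) = 3.35.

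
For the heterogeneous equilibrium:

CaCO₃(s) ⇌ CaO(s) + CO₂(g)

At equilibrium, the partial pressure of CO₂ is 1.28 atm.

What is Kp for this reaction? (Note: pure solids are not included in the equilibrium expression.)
K_p = 1.28

Solids (CaCO₃, CaO) have activity 1 and are excluded.
Kp = P(CO₂) = 1.28.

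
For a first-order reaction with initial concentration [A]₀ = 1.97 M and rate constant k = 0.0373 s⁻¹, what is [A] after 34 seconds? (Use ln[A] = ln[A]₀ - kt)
0.5542 M

ln[A] = ln[A]₀ - k·t = ln(1.97) - (0.0373)·(34) = 0.6780 - 1.2682 = -0.5902
[A] = e^(-0.5902) = 0.5542 M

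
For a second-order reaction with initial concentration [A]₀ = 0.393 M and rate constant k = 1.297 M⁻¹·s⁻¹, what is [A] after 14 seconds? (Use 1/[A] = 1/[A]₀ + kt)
0.0483 M

1/[A] = 1/[A]₀ + k·t = 1/0.393 + (1.297)·(14) = 2.5445 + 18.1580 = 20.7025
[A] = 1/20.7025 = 0.0483 M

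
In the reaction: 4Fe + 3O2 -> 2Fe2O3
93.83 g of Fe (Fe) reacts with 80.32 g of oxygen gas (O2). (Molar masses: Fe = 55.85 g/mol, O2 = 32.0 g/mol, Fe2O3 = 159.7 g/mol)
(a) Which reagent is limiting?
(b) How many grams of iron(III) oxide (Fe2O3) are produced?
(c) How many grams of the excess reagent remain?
(a) Fe, (b) 134.2 g, (c) 40 g

Moles of Fe = 93.83 g ÷ 55.85 g/mol = 1.68004 mol
Moles of O2 = 80.32 g ÷ 32.0 g/mol = 2.51 mol
Moles ÷ coefficient: Fe: 1.68004/4 = 0.42, O2: 2.51/3 = 0.8367
(a) Fe has the smaller value, so Fe is the limiting reagent.
(b) Moles of Fe2O3 = 1.68004 mol Fe × (2/4) = 0.840018 mol; mass = 0.840018 mol × 159.7 g/mol = 134.2 g
(c) O2 consumed = 1.68004 × (3/4) = 1.26003 mol; remaining = 2.51 − 1.26003 = 1.24997 mol; mass = 1.24997 mol × 32.0 g/mol = 40 g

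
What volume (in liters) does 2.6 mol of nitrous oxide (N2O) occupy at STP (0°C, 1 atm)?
At STP, 1 mol of gas occupies 22.4 L
Volume = 2.6 mol × 22.4 L/mol = 58.24 L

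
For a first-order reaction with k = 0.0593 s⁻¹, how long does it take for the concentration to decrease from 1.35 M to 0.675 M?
11.69 s

From ln[A] = ln[A]₀ - k·t: t = ln([A]₀/[A])/k = ln(1.35/0.675)/0.0593 = ln(2.0000)/0.0593 = 0.6931/0.0593 = 11.69 s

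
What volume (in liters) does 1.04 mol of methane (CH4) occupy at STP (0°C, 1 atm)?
At STP, 1 mol of gas occupies 22.4 L
Volume = 1.04 mol × 22.4 L/mol = 23.30 L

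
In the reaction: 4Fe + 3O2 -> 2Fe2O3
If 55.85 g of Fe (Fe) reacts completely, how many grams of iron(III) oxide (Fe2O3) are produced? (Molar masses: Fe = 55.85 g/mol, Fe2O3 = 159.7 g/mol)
Moles of Fe = 55.85 g ÷ 55.85 g/mol = 1 mol
Mole ratio: 2 mol Fe2O3 / 4 mol Fe
Moles of Fe2O3 = 1 × (2/4) = 0.5 mol
Mass of Fe2O3 = 0.5 mol × 159.7 g/mol = 79.85 g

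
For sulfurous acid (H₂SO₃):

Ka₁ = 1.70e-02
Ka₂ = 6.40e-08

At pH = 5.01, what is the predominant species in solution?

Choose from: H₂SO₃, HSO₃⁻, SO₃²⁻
HSO₃⁻

pKa1 = 1.77, pKa2 = 7.19. Each pKa is the crossover between adjacent species; pH = 5.01 lies in the region where HSO₃⁻ predominates.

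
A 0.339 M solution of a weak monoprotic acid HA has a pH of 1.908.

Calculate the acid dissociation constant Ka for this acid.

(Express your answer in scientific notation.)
K_a = 4.68e-04

[H⁺] = 10^(−pH) = 10^(−1.908) = 1.236e-02 M. For HA ⇌ H⁺ + A⁻, Ka = x²/(C − x) = (1.236e-02)²/(0.339 − 1.236e-02) = 4.68e-04.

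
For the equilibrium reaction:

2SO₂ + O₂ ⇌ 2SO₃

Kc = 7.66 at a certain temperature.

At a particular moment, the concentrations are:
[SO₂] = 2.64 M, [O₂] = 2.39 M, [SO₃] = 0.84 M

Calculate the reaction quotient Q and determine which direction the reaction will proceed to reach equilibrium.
Q = 0.042, Q < K, reaction proceeds forward (toward products)

Q = ([SO₃]^2) / ([SO₂]^2 × [O₂])
  = ((0.84)^2) / ((2.64)^2·(2.39)) = 0.7056/16.657 = 0.04236
Since Q = 0.04236 < Kc = 7.66, the reaction proceeds forward (toward products) to reach equilibrium.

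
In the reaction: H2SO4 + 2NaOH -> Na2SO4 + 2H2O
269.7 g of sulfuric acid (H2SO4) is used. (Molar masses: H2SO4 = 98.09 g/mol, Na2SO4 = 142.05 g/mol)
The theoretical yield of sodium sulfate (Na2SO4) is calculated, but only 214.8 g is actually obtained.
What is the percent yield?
Moles of H2SO4 = 269.7 g ÷ 98.09 g/mol = 2.74952 mol
Mole ratio: 1 mol Na2SO4 / 1 mol H2SO4
Moles of Na2SO4 = 2.74952 × (1/1) = 2.74952 mol
Theoretical yield = 2.74952 mol × 142.05 g/mol = 390.57 g
Actual yield = 214.8 g
Percent yield = (214.8 / 390.57) × 100% = 55.0%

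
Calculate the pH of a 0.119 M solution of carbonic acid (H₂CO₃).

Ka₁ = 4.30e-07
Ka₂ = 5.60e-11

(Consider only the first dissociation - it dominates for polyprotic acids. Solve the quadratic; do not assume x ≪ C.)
pH = 3.65

x² + Ka₁·x − Ka₁·C = 0 with Ka₁ = 4.30e-07, C = 0.119.
x = (−Ka₁ + √(Ka₁² + 4·Ka₁·C))/2 = 2.2599e-04 M, so pH = 3.65.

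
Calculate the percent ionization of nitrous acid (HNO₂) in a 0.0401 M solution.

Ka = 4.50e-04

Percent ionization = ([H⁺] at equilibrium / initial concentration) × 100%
Percent ionization = 10%

Let x = [H⁺]. Ka = x²/(C - x) ⇒ x² + (4.50e-04)x - (4.50e-04)(0.0401) = 0. x = 4.0289e-03. Percent = (4.0289e-03/0.0401) × 100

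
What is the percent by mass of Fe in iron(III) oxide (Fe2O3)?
Mass of Fe in formula = 55.85 × 2 = 111.7 g/mol
Molar mass = 159.7 g/mol
% Fe = (111.7/159.7) × 100% = 69.94%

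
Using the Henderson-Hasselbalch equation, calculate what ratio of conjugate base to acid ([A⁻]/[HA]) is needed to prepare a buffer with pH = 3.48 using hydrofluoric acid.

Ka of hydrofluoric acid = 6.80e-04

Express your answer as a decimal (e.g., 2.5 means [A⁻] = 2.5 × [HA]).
[A⁻]/[HA] = 2.054

pKa = −log(6.80e-04) = 3.1675. pH = pKa + log([A⁻]/[HA]). 3.48 = 3.1675 + log(ratio). log(ratio) = 3.48 − 3.1675 = 0.3125. ratio = 10^(0.3125) = 2.054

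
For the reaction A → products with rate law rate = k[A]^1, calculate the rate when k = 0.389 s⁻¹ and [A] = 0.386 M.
0.1502 M/s

rate = k·[A]^1 = 0.389·(0.386)^1 = 0.389·0.386 = 0.1502 M/s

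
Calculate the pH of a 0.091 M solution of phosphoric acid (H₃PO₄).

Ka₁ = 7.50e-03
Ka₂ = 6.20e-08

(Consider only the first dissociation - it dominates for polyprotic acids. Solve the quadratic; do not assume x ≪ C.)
pH = 1.65

x² + Ka₁·x − Ka₁·C = 0 with Ka₁ = 7.50e-03, C = 0.091.
x = (−Ka₁ + √(Ka₁² + 4·Ka₁·C))/2 = 2.2642e-02 M, so pH = 1.65.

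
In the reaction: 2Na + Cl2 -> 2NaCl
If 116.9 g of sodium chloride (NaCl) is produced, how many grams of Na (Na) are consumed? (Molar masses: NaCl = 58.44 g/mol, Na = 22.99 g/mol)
Moles of NaCl = 116.9 g ÷ 58.44 g/mol = 2.00034 mol
Mole ratio: 2 mol Na / 2 mol NaCl
Moles of Na = 2.00034 × (2/2) = 2.00034 mol
Mass of Na = 2.00034 mol × 22.99 g/mol = 45.99 g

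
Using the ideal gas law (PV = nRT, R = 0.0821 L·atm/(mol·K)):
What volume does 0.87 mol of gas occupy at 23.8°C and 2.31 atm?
T = 23.8°C + 273.15 = 296.95 K
V = nRT/P = (0.87 × 0.0821 × 296.95) / 2.31
V = 9.18 L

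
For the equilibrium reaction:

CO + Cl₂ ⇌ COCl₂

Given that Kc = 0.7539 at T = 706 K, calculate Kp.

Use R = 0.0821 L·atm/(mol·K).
K_p = 0.0130

Δn = (moles gaseous products) − (moles gaseous reactants) = -1
T = 706 K; RT = 0.0821 × 706 = 57.9626
Kp = Kc·(RT)^Δn = 0.7539 × (57.9626)^-1 = 0.7539 × 0.0172525 = 0.0130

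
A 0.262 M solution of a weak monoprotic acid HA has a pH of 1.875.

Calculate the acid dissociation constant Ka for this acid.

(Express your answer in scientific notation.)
K_a = 7.15e-04

[H⁺] = 10^(−pH) = 10^(−1.875) = 1.334e-02 M. For HA ⇌ H⁺ + A⁻, Ka = x²/(C − x) = (1.334e-02)²/(0.262 − 1.334e-02) = 7.15e-04.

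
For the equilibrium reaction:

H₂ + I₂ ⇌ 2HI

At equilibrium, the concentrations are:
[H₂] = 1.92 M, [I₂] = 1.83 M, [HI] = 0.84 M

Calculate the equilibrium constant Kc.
K_c = 0.2008

Kc = ([HI]^2) / ([H₂] × [I₂])
   = ((0.84)^2) / ((1.92)·(1.83))
   = 0.7056 / 3.5136 = 0.2008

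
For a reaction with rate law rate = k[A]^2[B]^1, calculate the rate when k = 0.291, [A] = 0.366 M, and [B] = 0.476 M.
0.01856 M/s

rate = k·[A]^2·[B]^1 = 0.291·(0.366)^2·(0.476)^1 = 0.291·0.133956·0.476 = 0.01856 M/s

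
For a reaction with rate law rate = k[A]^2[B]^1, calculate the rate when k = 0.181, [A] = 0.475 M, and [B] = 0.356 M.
0.01454 M/s

rate = k·[A]^2·[B]^1 = 0.181·(0.475)^2·(0.356)^1 = 0.181·0.225625·0.356 = 0.01454 M/s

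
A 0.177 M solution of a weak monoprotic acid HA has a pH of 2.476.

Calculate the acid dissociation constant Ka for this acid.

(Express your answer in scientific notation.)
K_a = 6.43e-05

[H⁺] = 10^(−pH) = 10^(−2.476) = 3.342e-03 M. For HA ⇌ H⁺ + A⁻, Ka = x²/(C − x) = (3.342e-03)²/(0.177 − 3.342e-03) = 6.43e-05.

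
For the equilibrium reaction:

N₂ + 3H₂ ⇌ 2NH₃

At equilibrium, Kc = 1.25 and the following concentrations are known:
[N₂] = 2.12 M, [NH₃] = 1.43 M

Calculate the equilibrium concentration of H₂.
[H₂] = 0.9172 M

Kc = ([NH₃]^2) / ([N₂] × [H₂]^3) = 1.25
[H₂]^3 = (product terms)/(Kc · other reactant terms) = 2.0449 / (1.25 · 2.12) = 0.77166
[H₂] = (0.77166)^(1/3) = 0.9172 M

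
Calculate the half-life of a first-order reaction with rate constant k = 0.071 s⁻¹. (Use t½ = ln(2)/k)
9.76 s

t½ = ln(2)/k = 0.6931/0.071 = 9.76 s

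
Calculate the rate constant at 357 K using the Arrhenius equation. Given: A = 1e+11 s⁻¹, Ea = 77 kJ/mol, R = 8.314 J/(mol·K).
5.41e-01 s⁻¹

k = A·exp(-Ea/(R·T)) = 1e+11·exp(-77000/(8.314·357)) = 1e+11·exp(-25.9425) = 1e+11·5.4113e-12 = 5.41e-01 s⁻¹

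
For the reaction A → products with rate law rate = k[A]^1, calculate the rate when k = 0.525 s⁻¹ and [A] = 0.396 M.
0.2079 M/s

rate = k·[A]^1 = 0.525·(0.396)^1 = 0.525·0.396 = 0.2079 M/s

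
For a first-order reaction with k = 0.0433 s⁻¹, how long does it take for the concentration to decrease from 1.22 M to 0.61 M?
16.01 s

From ln[A] = ln[A]₀ - k·t: t = ln([A]₀/[A])/k = ln(1.22/0.61)/0.0433 = ln(2.0000)/0.0433 = 0.6931/0.0433 = 16.01 s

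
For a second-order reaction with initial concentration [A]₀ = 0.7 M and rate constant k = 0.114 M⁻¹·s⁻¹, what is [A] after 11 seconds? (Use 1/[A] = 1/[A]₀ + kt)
0.3728 M

1/[A] = 1/[A]₀ + k·t = 1/0.7 + (0.114)·(11) = 1.4286 + 1.2540 = 2.6826
[A] = 1/2.6826 = 0.3728 M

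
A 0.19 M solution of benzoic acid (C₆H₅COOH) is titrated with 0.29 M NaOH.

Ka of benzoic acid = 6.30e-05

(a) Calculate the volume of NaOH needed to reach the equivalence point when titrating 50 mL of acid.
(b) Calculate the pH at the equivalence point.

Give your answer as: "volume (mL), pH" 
V = 32.8 mL, pH = 8.63

(a) At equivalence: moles acid = moles base.
moles acid = 0.19 × 0.05 = 0.0095 mol; V_NaOH = 0.0095/0.29 = 0.03276 L = 32.8 mL.
(b) At equivalence, all acid → conjugate base A⁻ at [A⁻] = 0.0095/0.08276 = 0.1148 M.
Kb = Kw/Ka = 1.0e-14/6.30e-05 = 1.587e-10; [OH⁻] = √(Kb·[A⁻]) = 4.269e-06; pOH = 5.37; pH = 14 − pOH = 8.63.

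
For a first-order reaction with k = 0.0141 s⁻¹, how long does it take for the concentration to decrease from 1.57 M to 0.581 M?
70.50 s

From ln[A] = ln[A]₀ - k·t: t = ln([A]₀/[A])/k = ln(1.57/0.581)/0.0141 = ln(2.7022)/0.0141 = 0.9941/0.0141 = 70.50 s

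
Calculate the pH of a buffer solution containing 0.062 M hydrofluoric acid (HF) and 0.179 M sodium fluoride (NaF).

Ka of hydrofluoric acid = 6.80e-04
pH = 3.63

pKa = -log(6.80e-04) = 3.17. pH = pKa + log([A⁻]/[HA]) = 3.17 + log(0.179/0.062)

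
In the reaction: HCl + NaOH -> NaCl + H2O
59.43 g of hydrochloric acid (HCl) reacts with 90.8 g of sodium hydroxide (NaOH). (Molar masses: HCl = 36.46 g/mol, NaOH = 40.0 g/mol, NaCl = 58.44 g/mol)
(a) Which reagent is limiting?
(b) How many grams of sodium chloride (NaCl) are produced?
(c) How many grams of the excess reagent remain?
(a) HCl, (b) 95.26 g, (c) 25.6 g

Moles of HCl = 59.43 g ÷ 36.46 g/mol = 1.63001 mol
Moles of NaOH = 90.8 g ÷ 40.0 g/mol = 2.27 mol
Moles ÷ coefficient: HCl: 1.63001/1 = 1.63, NaOH: 2.27/1 = 2.27
(a) HCl has the smaller value, so HCl is the limiting reagent.
(b) Moles of NaCl = 1.63001 mol HCl × (1/1) = 1.63001 mol; mass = 1.63001 mol × 58.44 g/mol = 95.26 g
(c) NaOH consumed = 1.63001 × (1/1) = 1.63001 mol; remaining = 2.27 − 1.63001 = 0.639995 mol; mass = 0.639995 mol × 40.0 g/mol = 25.6 g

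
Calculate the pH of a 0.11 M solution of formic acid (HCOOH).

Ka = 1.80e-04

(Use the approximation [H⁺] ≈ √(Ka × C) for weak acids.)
pH = 2.35

[H⁺] = √(Ka × C) = √(1.80e-04 × 0.11) = 4.4497e-03. pH = -log(4.4497e-03)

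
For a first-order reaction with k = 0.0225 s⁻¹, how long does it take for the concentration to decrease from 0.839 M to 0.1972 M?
64.36 s

From ln[A] = ln[A]₀ - k·t: t = ln([A]₀/[A])/k = ln(0.839/0.1972)/0.0225 = ln(4.2546)/0.0225 = 1.4480/0.0225 = 64.36 s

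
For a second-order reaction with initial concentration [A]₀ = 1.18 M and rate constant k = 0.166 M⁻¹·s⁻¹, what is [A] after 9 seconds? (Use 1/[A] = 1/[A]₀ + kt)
0.4271 M

1/[A] = 1/[A]₀ + k·t = 1/1.18 + (0.166)·(9) = 0.8475 + 1.4940 = 2.3415
[A] = 1/2.3415 = 0.4271 M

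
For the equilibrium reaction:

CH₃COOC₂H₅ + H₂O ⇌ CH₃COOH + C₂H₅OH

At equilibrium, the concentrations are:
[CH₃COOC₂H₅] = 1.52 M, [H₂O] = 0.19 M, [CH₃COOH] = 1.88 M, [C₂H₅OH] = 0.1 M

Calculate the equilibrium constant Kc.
K_c = 0.6510

Kc = ([CH₃COOH] × [C₂H₅OH]) / ([CH₃COOC₂H₅] × [H₂O])
   = ((1.88)·(0.1)) / ((1.52)·(0.19))
   = 0.188 / 0.2888 = 0.6510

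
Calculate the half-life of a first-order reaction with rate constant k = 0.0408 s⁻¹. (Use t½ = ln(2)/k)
16.99 s

t½ = ln(2)/k = 0.6931/0.0408 = 16.99 s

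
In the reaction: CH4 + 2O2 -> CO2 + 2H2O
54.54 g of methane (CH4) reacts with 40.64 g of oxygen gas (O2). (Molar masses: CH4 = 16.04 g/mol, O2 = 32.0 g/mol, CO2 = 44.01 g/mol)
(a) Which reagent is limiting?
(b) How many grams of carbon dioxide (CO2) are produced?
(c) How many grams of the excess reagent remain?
(a) O2, (b) 27.95 g, (c) 44.35 g

Moles of CH4 = 54.54 g ÷ 16.04 g/mol = 3.40025 mol
Moles of O2 = 40.64 g ÷ 32.0 g/mol = 1.27 mol
Moles ÷ coefficient: CH4: 3.40025/1 = 3.4, O2: 1.27/2 = 0.635
(a) O2 has the smaller value, so O2 is the limiting reagent.
(b) Moles of CO2 = 1.27 mol O2 × (1/2) = 0.635 mol; mass = 0.635 mol × 44.01 g/mol = 27.95 g
(c) CH4 consumed = 1.27 × (1/2) = 0.635 mol; remaining = 3.40025 − 0.635 = 2.76525 mol; mass = 2.76525 mol × 16.04 g/mol = 44.35 g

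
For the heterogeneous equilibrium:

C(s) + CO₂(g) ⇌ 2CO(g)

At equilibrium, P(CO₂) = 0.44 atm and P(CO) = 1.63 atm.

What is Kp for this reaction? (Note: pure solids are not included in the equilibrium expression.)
K_p = 6.038

Solid C is excluded.
Kp = P(CO)²/P(CO₂) = (1.63)²/0.44 = 2.657/0.44 = 6.038.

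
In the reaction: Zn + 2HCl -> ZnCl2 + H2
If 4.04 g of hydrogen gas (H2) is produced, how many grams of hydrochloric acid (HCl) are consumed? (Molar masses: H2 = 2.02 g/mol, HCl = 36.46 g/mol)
Moles of H2 = 4.04 g ÷ 2.02 g/mol = 2 mol
Mole ratio: 2 mol HCl / 1 mol H2
Moles of HCl = 2 × (2/1) = 4 mol
Mass of HCl = 4 mol × 36.46 g/mol = 145.8 g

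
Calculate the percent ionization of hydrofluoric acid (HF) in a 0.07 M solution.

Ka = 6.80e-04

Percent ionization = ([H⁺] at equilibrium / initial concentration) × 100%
Percent ionization = 9.38%

Let x = [H⁺]. Ka = x²/(C - x) ⇒ x² + (6.80e-04)x - (6.80e-04)(0.07) = 0. x = 6.5676e-03. Percent = (6.5676e-03/0.07) × 100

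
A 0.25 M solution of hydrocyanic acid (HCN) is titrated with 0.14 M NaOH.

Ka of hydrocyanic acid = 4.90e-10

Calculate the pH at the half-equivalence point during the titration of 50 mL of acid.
pH = pKa = 9.31

At the half-equivalence point, [HA] = [A⁻], so by Henderson–Hasselbalch pH = pKa + log(1) = pKa.
pKa = −log(4.90e-10) = 9.31.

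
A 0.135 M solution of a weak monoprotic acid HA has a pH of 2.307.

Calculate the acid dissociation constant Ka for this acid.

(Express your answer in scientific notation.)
K_a = 1.87e-04

[H⁺] = 10^(−pH) = 10^(−2.307) = 4.932e-03 M. For HA ⇌ H⁺ + A⁻, Ka = x²/(C − x) = (4.932e-03)²/(0.135 − 4.932e-03) = 1.87e-04.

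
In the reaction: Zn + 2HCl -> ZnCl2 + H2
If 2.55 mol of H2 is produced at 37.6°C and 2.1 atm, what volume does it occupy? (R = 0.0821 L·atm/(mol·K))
T = 37.6°C + 273.15 = 310.75 K
V = nRT/P = (2.55 × 0.0821 × 310.75) / 2.1
V = 30.98 L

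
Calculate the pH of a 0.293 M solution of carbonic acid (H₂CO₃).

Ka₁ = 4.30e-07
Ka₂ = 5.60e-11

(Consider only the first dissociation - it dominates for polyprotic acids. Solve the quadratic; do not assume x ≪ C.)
pH = 3.45

x² + Ka₁·x − Ka₁·C = 0 with Ka₁ = 4.30e-07, C = 0.293.
x = (−Ka₁ + √(Ka₁² + 4·Ka₁·C))/2 = 3.5474e-04 M, so pH = 3.45.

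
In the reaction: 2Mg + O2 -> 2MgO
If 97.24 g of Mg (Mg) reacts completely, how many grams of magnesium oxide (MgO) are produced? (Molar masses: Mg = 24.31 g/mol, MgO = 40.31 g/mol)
Moles of Mg = 97.24 g ÷ 24.31 g/mol = 4 mol
Mole ratio: 2 mol MgO / 2 mol Mg
Moles of MgO = 4 × (2/2) = 4 mol
Mass of MgO = 4 mol × 40.31 g/mol = 161.2 g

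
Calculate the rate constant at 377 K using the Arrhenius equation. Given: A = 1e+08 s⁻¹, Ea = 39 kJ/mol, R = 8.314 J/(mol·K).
3.95e+02 s⁻¹

k = A·exp(-Ea/(R·T)) = 1e+08·exp(-39000/(8.314·377)) = 1e+08·exp(-12.4427) = 1e+08·3.9466e-06 = 3.95e+02 s⁻¹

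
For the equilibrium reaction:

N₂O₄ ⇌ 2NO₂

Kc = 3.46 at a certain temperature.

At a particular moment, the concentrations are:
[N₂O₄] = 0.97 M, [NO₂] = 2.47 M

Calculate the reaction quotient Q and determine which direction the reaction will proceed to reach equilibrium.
Q = 6.290, Q > K, reaction proceeds reverse (toward reactants)

Q = ([NO₂]^2) / ([N₂O₄])
  = ((2.47)^2) / ((0.97)) = 6.1009/0.97 = 6.29
Since Q = 6.29 > Kc = 3.46, the reaction proceeds reverse (toward reactants) to reach equilibrium.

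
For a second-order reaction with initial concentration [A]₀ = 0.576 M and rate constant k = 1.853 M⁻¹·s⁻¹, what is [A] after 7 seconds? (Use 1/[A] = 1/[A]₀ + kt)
0.0680 M

1/[A] = 1/[A]₀ + k·t = 1/0.576 + (1.853)·(7) = 1.7361 + 12.9710 = 14.7071
[A] = 1/14.7071 = 0.0680 M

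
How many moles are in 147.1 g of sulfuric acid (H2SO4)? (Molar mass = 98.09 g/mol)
Moles = 147.1 g ÷ 98.09 g/mol = 1.5 mol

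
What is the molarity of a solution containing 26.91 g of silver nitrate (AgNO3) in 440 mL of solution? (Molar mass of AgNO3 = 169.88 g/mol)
Moles of AgNO3 = 26.91 g ÷ 169.88 g/mol = 0.158406 mol
Volume = 440 mL = 0.44 L
Molarity = 0.158406 mol ÷ 0.44 L = 0.36 M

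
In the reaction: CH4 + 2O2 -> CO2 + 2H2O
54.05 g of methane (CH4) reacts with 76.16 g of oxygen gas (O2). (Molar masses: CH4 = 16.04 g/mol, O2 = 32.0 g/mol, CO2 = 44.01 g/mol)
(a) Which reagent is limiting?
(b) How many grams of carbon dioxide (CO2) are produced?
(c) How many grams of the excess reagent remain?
(a) O2, (b) 52.37 g, (c) 34.96 g

Moles of CH4 = 54.05 g ÷ 16.04 g/mol = 3.3697 mol
Moles of O2 = 76.16 g ÷ 32.0 g/mol = 2.38 mol
Moles ÷ coefficient: CH4: 3.3697/1 = 3.37, O2: 2.38/2 = 1.19
(a) O2 has the smaller value, so O2 is the limiting reagent.
(b) Moles of CO2 = 2.38 mol O2 × (1/2) = 1.19 mol; mass = 1.19 mol × 44.01 g/mol = 52.37 g
(c) CH4 consumed = 2.38 × (1/2) = 1.19 mol; remaining = 3.3697 − 1.19 = 2.1797 mol; mass = 2.1797 mol × 16.04 g/mol = 34.96 g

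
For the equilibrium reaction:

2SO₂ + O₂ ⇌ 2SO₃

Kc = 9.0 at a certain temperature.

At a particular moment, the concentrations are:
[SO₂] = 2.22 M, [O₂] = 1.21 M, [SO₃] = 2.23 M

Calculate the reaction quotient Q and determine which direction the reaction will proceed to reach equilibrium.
Q = 0.834, Q < K, reaction proceeds forward (toward products)

Q = ([SO₃]^2) / ([SO₂]^2 × [O₂])
  = ((2.23)^2) / ((2.22)^2·(1.21)) = 4.9729/5.9634 = 0.8339
Since Q = 0.8339 < Kc = 9.0, the reaction proceeds forward (toward products) to reach equilibrium.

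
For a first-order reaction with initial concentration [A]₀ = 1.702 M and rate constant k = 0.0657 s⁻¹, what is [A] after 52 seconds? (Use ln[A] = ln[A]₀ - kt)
0.0559 M

ln[A] = ln[A]₀ - k·t = ln(1.702) - (0.0657)·(52) = 0.5318 - 3.4164 = -2.8846
[A] = e^(-2.8846) = 0.0559 M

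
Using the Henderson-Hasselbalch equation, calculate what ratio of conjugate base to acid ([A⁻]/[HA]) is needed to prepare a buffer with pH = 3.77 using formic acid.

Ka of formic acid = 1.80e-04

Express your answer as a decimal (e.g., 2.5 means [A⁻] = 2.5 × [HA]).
[A⁻]/[HA] = 1.060

pKa = −log(1.80e-04) = 3.7447. pH = pKa + log([A⁻]/[HA]). 3.77 = 3.7447 + log(ratio). log(ratio) = 3.77 − 3.7447 = 0.0253. ratio = 10^(0.0253) = 1.060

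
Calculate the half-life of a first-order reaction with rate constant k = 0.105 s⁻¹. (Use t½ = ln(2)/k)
6.60 s

t½ = ln(2)/k = 0.6931/0.105 = 6.60 s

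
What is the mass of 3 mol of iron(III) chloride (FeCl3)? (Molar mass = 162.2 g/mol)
Mass = 3 mol × 162.2 g/mol = 486.6 g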